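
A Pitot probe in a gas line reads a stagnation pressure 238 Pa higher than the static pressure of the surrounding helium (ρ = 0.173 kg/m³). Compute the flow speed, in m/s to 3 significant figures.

v = 52.5 m/s

At the stagnation point the flow is brought to rest, so Bernoulli gives P_stag − P_static = ½ρv².
v = √(2ΔP/ρ) = √(2·238/0.173) = 52.5 m/s.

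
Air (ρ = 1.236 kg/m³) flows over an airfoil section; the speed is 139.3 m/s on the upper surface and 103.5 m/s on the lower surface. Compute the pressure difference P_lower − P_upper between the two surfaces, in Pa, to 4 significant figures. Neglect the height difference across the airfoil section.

Bernoulli (same height): P_lower − P_upper = ½ρ(v_upper² − v_lower²).
ΔP = ½·1.236·(139.3² − 103.5²) = 5372 Pa.

ΔP = 5372 Pa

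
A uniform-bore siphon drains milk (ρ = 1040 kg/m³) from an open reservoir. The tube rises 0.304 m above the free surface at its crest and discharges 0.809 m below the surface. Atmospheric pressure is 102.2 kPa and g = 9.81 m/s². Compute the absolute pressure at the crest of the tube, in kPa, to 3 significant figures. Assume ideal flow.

Bernoulli surface→outlet gives ½v² = g·h_out, so v = √(2·9.81·0.809) = 3.98 m/s.
Continuity keeps v the same throughout the tube; from surface to crest, P_atm + 0 = P_top + ½ρv² + ρg·h_top.
P_top = 102200 − ½·1040·3.98² − 1040·9.81·0.304 = 90800 Pa.

P_top ≈ 90.8 kPa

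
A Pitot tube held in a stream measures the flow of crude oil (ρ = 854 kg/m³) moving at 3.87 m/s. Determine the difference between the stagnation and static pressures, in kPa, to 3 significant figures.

The dynamic pressure equals the rise in static pressure at the stagnation point: ΔP = ½ρv².
ΔP = ½·854·3.87² = 6400 Pa.

ΔP ≈ 6.40 kPa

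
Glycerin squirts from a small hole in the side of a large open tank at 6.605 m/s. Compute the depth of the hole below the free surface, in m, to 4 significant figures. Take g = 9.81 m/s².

Inverting v = √(2gh) gives h = v² / 2g.
h = 6.605²/(2·9.81) = 43.63/19.62 = 2.224 m.

2.224 m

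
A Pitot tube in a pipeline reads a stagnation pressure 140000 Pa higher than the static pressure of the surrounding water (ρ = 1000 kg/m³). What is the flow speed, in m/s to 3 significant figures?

v ≈ 16.7 m/s

Bernoulli between the free stream and the stagnation point: ½ρv² = P_stag − P_static.
v = √(2ΔP/ρ) = √(2·140000/1000) = 16.7 m/s.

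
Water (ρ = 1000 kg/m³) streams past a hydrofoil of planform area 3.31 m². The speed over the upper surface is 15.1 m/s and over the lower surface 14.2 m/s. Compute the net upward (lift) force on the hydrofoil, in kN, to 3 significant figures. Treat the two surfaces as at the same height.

From P + ½ρv² = const at equal height, P_low − P_up = ½ρ(v_up² − v_low²).
ΔP = ½·1000·(15.1² − 14.2²) = 13200 Pa.
Lift = ΔP · A = 13200 × 3.31 = 43600 N.

F ≈ 43.6 kN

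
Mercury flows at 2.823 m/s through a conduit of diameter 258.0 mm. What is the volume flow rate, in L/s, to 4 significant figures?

Q = 147.6 L/s

Q = A·v = 0.05228 m² × 2.823 m/s = 0.1476 m³/s.
Converting: 0.1476 m³/s × 1000 = 147.6 L/s.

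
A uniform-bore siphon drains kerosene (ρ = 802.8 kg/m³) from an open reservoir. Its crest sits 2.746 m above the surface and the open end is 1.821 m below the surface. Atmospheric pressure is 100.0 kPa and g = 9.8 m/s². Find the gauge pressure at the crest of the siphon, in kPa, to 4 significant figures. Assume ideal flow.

P_gauge ≈ -35.93 kPa

Bernoulli surface→outlet gives ½v² = g·h_out, so v = √(2·9.8·1.821) = 5.974 m/s.
The bore is uniform, so the speed at the crest is the same v. Bernoulli surface→crest: P_atm = P_top + ½ρv² + ρg·h_top.
P_top = 100000 − ½·802.8·5.974² − 802.8·9.8·2.746 = 64070 Pa. So P_gauge = P_top − P_atm = -35930 Pa.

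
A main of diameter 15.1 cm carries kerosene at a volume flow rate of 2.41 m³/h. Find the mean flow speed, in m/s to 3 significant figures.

Q = 2.41 m³/h = 0.000669 m³/s.
v = Q/A = 0.000669 / 0.0179 = 0.0374 m/s.

v = 0.0374 m/s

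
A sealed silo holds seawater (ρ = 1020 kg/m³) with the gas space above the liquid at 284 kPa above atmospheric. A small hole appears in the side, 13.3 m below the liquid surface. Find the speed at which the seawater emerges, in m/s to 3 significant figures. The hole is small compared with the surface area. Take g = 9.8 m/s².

Take point 1 at the surface (v₁ ≈ 0) and point 2 at the hole (at atmospheric pressure). Bernoulli: P₁ + ρg h = P_atm + ½ρv₂².
With P₁ − P_atm = 284000 Pa, v₂ = √(2gh + 2ΔP/ρ) = √(2·9.8·13.3 + 2·284000/1020) = 28.6 m/s.

28.6 m/s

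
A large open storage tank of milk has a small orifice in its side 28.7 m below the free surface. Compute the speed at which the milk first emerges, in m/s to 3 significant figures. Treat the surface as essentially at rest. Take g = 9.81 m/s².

Bernoulli from surface to hole (P equal, v_surface ≈ 0): v = √(2gh) = √(2×9.81×28.7) = 23.7 m/s.

v = 23.7 m/s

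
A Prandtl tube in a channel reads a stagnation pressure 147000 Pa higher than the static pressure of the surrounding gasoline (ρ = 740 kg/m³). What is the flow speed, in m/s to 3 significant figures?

v ≈ 19.9 m/s

Bernoulli between the free stream and the stagnation point: ½ρv² = P_stag − P_static.
v = √(2ΔP/ρ) = √(2·147000/740) = 19.9 m/s.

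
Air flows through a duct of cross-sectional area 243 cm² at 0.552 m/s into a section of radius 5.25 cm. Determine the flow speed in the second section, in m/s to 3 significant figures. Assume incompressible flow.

Mass conservation (A₁v₁ = A₂v₂) gives v₂ = 0.552 × 243/86.6 = 1.55 m/s.

v₂ ≈ 1.55 m/s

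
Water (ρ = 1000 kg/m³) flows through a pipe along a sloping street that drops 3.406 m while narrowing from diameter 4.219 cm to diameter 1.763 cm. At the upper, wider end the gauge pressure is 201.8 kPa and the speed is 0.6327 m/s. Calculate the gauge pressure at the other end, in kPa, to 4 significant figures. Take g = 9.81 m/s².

P₂ ≈ 228.8 kPa

Mass conservation (A₁v₁ = A₂v₂) gives v₂ = 0.6327 × 13.98/2.441 = 3.623 m/s.
Applying Bernoulli between the two ends and solving for P₂: P₂ = P₁ + ½ρ(v₁² − v₂²) − ρgΔh.
P₂ = 201800 + ½·1000·(0.6327² − 3.623²) − 1000·9.81·(−3.406) = 201800 + (-6364) − (-33410) = 228800 Pa.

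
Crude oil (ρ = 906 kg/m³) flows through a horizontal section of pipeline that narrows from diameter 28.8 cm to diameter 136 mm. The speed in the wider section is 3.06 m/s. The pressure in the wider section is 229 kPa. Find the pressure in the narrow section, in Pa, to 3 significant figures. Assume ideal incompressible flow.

P₂ = 148000 Pa

By continuity, v₂ = v₁·A₁/A₂ = 3.06·(651/145) = 13.7 m/s.
The pipe is horizontal, so Bernoulli reduces to P₁ + ½ρv₁² = P₂ + ½ρv₂².
P₂ = P₁ − ½ρ(v₂² − v₁²) = 229000 − ½·906·(13.7² − 3.06²) = 229000 − 81100 = 148000 Pa.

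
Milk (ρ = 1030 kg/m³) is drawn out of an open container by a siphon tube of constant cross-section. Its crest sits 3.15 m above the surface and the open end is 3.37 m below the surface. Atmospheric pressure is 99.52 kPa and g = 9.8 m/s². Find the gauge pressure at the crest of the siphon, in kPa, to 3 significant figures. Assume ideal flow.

Bernoulli surface→outlet gives ½v² = g·h_out, so v = √(2·9.8·3.37) = 8.13 m/s.
Continuity keeps v the same throughout the tube; from surface to crest, P_atm + 0 = P_top + ½ρv² + ρg·h_top.
P_top = 99520 − ½·1030·8.13² − 1030·9.8·3.15 = 33700 Pa. So P_gauge = P_top − P_atm = -65800 Pa.

-65.8 kPa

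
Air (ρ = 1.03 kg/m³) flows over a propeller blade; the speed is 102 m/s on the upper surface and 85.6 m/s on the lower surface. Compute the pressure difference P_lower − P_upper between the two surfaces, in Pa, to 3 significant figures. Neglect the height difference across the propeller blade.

Bernoulli (same height): P_lower − P_upper = ½ρ(v_upper² − v_lower²).
ΔP = ½·1.03·(102² − 85.6²) = 1580 Pa.

ΔP ≈ 1580 Pa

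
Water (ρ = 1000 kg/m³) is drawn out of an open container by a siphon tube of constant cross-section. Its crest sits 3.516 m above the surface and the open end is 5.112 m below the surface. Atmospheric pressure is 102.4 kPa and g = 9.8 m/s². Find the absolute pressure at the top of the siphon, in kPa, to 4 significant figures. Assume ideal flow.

Bernoulli surface→outlet gives ½v² = g·h_out, so v = √(2·9.8·5.112) = 10.01 m/s.
With constant cross-section the crest speed equals v; applying Bernoulli from the surface up to the crest, P_top = P_atm − ½ρv² − ρg·h_top.
P_top = 102400 − ½·1000·10.01² − 1000·9.8·3.516 = 17850 Pa.

17.85 kPa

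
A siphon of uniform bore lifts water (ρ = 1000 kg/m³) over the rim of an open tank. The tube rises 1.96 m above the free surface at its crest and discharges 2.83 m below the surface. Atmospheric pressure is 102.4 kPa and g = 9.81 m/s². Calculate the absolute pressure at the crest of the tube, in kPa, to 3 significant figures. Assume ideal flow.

Bernoulli surface→outlet gives ½v² = g·h_out, so v = √(2·9.81·2.83) = 7.45 m/s.
The bore is uniform, so the speed at the crest is the same v. Bernoulli surface→crest: P_atm = P_top + ½ρv² + ρg·h_top.
P_top = 102400 − ½·1000·7.45² − 1000·9.81·1.96 = 55400 Pa.

P_top ≈ 55.4 kPa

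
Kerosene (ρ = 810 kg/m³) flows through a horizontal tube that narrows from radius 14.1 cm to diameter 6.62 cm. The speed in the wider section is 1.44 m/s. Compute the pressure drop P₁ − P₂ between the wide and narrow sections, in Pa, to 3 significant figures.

ΔP = 276000 Pa

The volume flow rate is constant, so v₂ = (A₁/A₂)v₁ = (625/34.4)·1.44 = 26.1 m/s.
With no height change, Bernoulli's equation is P₁ + ½ρv₁² = P₂ + ½ρv₂².
P₁ − P₂ = ½·810·(26.1² − 1.44²) = ½·810·681 = 276000 Pa.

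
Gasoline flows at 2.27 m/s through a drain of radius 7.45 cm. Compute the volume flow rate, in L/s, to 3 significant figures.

Q = A·v = 0.0174 m² × 2.27 m/s = 0.0396 m³/s.
Converting: 0.0396 m³/s × 1000 = 39.6 L/s.

39.6 L/s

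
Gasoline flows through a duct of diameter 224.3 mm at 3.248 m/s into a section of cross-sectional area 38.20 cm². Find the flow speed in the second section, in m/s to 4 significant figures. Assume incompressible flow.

v₂ ≈ 33.60 m/s

By continuity, v₂ = v₁·A₁/A₂ = 3.248·(395.1/38.20) = 33.60 m/s.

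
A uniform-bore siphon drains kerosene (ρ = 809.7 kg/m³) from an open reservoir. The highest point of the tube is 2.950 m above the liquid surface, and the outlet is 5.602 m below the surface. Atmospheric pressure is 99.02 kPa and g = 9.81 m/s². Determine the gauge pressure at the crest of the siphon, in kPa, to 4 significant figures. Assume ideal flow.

From the surface to the outlet (both open to atmosphere, surface at rest): v = √(2g·h_out) = √(2·9.81·5.602) = 10.48 m/s.
With constant cross-section the crest speed equals v; applying Bernoulli from the surface up to the crest, P_top = P_atm − ½ρv² − ρg·h_top.
P_top = 99020 − ½·809.7·10.48² − 809.7·9.81·2.950 = 31090 Pa. So P_gauge = P_top − P_atm = -67930 Pa.

P_gauge ≈ -67.93 kPa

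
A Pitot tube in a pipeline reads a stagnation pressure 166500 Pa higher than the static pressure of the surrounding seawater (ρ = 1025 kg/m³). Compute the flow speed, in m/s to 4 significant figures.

At the stagnation point the flow is brought to rest, so Bernoulli gives P_stag − P_static = ½ρv².
v = √(2ΔP/ρ) = √(2·166500/1025) = 18.02 m/s.

v = 18.02 m/s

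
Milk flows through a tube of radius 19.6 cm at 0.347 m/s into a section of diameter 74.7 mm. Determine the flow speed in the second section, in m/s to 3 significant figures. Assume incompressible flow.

v₂ ≈ 9.56 m/s

Continuity gives A₁v₁ = A₂v₂, so v₂ = (1210 cm²)/(43.8 cm²) × 0.347 m/s = 9.56 m/s.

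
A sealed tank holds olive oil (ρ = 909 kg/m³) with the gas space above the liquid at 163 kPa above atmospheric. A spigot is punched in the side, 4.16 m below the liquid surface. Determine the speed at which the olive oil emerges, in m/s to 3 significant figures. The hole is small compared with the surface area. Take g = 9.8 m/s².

v ≈ 21.0 m/s

Take point 1 at the surface (v₁ ≈ 0) and point 2 at the hole (at atmospheric pressure). Bernoulli: P₁ + ρg h = P_atm + ½ρv₂².
With P₁ − P_atm = 163000 Pa, v₂ = √(2gh + 2ΔP/ρ) = √(2·9.8·4.16 + 2·163000/909) = 21.0 m/s.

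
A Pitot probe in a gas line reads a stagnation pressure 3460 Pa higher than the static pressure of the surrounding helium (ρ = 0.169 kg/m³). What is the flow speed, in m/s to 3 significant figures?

v ≈ 202 m/s

At the stagnation point the flow is brought to rest, so Bernoulli gives P_stag − P_static = ½ρv².
v = √(2ΔP/ρ) = √(2·3460/0.169) = 202 m/s.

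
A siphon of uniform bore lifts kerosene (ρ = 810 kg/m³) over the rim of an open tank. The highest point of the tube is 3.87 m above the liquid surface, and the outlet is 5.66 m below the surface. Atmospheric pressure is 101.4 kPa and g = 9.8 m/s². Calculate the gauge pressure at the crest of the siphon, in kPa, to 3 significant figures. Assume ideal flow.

Bernoulli surface→outlet gives ½v² = g·h_out, so v = √(2·9.8·5.66) = 10.5 m/s.
The bore is uniform, so the speed at the crest is the same v. Bernoulli surface→crest: P_atm = P_top + ½ρv² + ρg·h_top.
P_top = 101400 − ½·810·10.5² − 810·9.8·3.87 = 25800 Pa. So P_gauge = P_top − P_atm = -75600 Pa.

P_gauge ≈ -75.6 kPa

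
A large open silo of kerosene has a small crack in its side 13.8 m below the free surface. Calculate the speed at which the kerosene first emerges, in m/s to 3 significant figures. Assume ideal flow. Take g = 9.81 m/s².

The surface is effectively still and both ends are open, so ½v² = gh and v = √(2·9.81·13.8) = 16.5 m/s.

v ≈ 16.5 m/s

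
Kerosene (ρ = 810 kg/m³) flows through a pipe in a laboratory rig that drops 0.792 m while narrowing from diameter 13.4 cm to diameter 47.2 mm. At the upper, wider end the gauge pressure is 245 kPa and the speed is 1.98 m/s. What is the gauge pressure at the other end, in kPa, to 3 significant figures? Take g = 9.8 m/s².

P₂ = 150 kPa

By continuity, v₂ = v₁·A₁/A₂ = 1.98·(141/17.5) = 16.0 m/s.
Energy conservation along the streamline gives P₂ = P₁ − ½ρ(v₂² − v₁²) − ρg(h₂ − h₁).
P₂ = 245000 + ½·810·(1.98² − 16.0²) − 810·9.8·(−0.792) = 245000 + (-102000) − (-6290) = 150000 Pa.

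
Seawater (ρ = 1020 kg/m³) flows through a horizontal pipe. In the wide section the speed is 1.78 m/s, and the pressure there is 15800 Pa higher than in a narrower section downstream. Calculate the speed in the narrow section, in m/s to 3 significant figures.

v₂ ≈ 5.84 m/s

Horizontal Bernoulli: P₁ + ½ρv₁² = P₂ + ½ρv₂², so v₂² = v₁² + 2(P₁ − P₂)/ρ.
v₂ = √(1.78² + 2·15800/1020) = √(3.17 + 31.0) = 5.84 m/s.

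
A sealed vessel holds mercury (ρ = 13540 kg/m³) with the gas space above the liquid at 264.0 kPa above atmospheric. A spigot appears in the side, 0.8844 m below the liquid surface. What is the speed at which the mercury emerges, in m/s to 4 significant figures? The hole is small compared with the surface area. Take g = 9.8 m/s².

Take point 1 at the surface (v₁ ≈ 0) and point 2 at the hole (at atmospheric pressure). Bernoulli: P₁ + ρg h = P_atm + ½ρv₂².
With P₁ − P_atm = 264000 Pa, v₂ = √(2gh + 2ΔP/ρ) = √(2·9.8·0.8844 + 2·264000/13540) = 7.505 m/s.

v ≈ 7.505 m/s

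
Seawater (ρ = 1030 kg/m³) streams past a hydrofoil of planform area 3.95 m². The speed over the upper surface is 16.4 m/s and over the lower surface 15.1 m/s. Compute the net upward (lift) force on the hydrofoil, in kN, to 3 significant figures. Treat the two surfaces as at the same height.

F = 83.3 kN

The faster flow above has the lower pressure; Bernoulli (same height) gives ΔP = ½ρ(v_up² − v_low²).
ΔP = ½·1030·(16.4² − 15.1²) = 21100 Pa.
Lift = ΔP · A = 21100 × 3.95 = 83300 N.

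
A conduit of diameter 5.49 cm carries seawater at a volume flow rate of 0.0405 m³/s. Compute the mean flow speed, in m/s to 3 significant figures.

Q = 0.0405 m³/s = 0.0405 m³/s.
v = Q/A = 0.0405 / 0.00237 = 17.1 m/s.

v ≈ 17.1 m/s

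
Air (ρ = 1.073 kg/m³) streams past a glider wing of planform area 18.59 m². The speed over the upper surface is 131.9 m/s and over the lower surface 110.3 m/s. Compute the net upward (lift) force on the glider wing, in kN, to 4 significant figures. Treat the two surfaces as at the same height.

52.18 kN

With equal heights on the two surfaces, Bernoulli gives P_lower − P_upper = ½ρ(v_upper² − v_lower²).
ΔP = ½·1.073·(131.9² − 110.3²) = 2807 Pa.
Lift = ΔP · A = 2807 × 18.59 = 52180 N.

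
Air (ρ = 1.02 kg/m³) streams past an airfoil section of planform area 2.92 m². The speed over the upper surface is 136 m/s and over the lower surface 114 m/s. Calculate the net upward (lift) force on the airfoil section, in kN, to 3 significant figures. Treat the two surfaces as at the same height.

F ≈ 8.19 kN

From P + ½ρv² = const at equal height, P_low − P_up = ½ρ(v_up² − v_low²).
ΔP = ½·1.02·(136² − 114²) = 2800 Pa.
Lift = ΔP · A = 2800 × 2.92 = 8190 N.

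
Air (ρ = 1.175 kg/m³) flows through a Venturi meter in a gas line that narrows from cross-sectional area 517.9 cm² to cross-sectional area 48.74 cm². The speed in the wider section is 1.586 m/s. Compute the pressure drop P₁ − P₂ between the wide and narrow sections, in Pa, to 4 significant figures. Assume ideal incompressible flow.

ΔP ≈ 165.4 Pa

Mass conservation (A₁v₁ = A₂v₂) gives v₂ = 1.586 × 517.9/48.74 = 16.85 m/s.
Along the horizontal streamline, P + ½ρv² is constant.
P₁ − P₂ = ½·1.175·(16.85² − 1.586²) = ½·1.175·281.5 = 165.4 Pa.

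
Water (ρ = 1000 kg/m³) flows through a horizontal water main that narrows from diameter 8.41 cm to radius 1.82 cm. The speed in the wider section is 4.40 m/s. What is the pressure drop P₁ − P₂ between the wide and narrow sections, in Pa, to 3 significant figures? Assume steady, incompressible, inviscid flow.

266000 Pa

By continuity, v₂ = v₁·A₁/A₂ = 4.40·(55.5/10.4) = 23.5 m/s.
The pipe is horizontal, so Bernoulli reduces to P₁ + ½ρv₁² = P₂ + ½ρv₂².
P₁ − P₂ = ½·1000·(23.5² − 4.40²) = ½·1000·532 = 266000 Pa.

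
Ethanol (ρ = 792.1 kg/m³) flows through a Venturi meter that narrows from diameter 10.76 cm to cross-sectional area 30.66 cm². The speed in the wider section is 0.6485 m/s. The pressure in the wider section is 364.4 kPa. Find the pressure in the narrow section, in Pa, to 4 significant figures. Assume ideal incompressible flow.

P₂ ≈ 363100 Pa

The volume flow rate is constant, so v₂ = (A₁/A₂)v₁ = (90.93/30.66)·0.6485 = 1.923 m/s.
Along the horizontal streamline, P + ½ρv² is constant.
P₂ = P₁ − ½ρ(v₂² − v₁²) = 364400 − ½·792.1·(1.923² − 0.6485²) = 364400 − 1298 = 363100 Pa.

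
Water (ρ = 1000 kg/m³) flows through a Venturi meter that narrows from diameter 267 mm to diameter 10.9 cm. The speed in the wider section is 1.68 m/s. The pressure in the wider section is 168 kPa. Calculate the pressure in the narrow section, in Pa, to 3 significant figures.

P₂ ≈ 119000 Pa

By continuity, v₂ = v₁·A₁/A₂ = 1.68·(560/93.3) = 10.1 m/s.
Bernoulli (h₁ = h₂): P₁ − P₂ = ½ρ(v₂² − v₁²).
P₂ = P₁ − ½ρ(v₂² − v₁²) = 168000 − ½·1000·(10.1² − 1.68²) = 168000 − 49400 = 119000 Pa.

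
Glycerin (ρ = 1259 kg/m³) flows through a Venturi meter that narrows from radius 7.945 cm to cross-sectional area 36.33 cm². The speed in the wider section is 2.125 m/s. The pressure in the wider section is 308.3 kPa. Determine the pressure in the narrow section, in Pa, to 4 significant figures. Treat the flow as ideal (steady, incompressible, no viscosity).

226400 Pa

By continuity, v₂ = v₁·A₁/A₂ = 2.125·(198.3/36.33) = 11.60 m/s.
With no height change, Bernoulli's equation is P₁ + ½ρv₁² = P₂ + ½ρv₂².
P₂ = P₁ − ½ρ(v₂² − v₁²) = 308300 − ½·1259·(11.60² − 2.125²) = 308300 − 81850 = 226400 Pa.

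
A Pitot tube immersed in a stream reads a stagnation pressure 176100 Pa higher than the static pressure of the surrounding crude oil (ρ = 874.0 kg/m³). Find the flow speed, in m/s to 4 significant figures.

20.07 m/s

At the stagnation point the flow is brought to rest, so Bernoulli gives P_stag − P_static = ½ρv².
v = √(2ΔP/ρ) = √(2·176100/874.0) = 20.07 m/s.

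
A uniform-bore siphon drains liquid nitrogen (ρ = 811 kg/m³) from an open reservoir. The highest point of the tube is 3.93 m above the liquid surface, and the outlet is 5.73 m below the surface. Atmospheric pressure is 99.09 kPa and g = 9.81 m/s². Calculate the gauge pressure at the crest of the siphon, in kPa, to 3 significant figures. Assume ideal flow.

P_gauge ≈ -76.9 kPa

From the surface to the outlet (both open to atmosphere, surface at rest): v = √(2g·h_out) = √(2·9.81·5.73) = 10.6 m/s.
With constant cross-section the crest speed equals v; applying Bernoulli from the surface up to the crest, P_top = P_atm − ½ρv² − ρg·h_top.
P_top = 99090 − ½·811·10.6² − 811·9.81·3.93 = 22200 Pa. So P_gauge = P_top − P_atm = -76900 Pa.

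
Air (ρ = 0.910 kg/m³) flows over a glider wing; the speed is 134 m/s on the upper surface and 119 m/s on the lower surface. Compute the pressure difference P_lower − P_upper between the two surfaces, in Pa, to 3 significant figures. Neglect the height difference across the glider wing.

1730 Pa

With negligible Δh, P + ½ρv² is constant, so P_low − P_up = ½ρ(v_up² − v_low²).
ΔP = ½·0.910·(134² − 119²) = 1730 Pa.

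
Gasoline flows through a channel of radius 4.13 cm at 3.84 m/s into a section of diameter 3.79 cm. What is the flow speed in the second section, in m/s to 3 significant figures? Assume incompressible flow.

v₂ ≈ 18.2 m/s

The volume flow rate is constant, so v₂ = (A₁/A₂)v₁ = (53.6/11.3)·3.84 = 18.2 m/s.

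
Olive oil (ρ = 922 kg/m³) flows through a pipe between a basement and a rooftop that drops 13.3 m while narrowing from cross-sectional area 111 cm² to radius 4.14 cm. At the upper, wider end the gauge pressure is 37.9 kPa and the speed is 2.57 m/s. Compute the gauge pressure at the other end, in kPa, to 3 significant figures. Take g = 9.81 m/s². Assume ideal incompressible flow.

P₂ ≈ 148 kPa

The volume flow rate is constant, so v₂ = (A₁/A₂)v₁ = (111/53.8)·2.57 = 5.30 m/s.
Bernoulli: P₁ + ½ρv₁² + ρg h₁ = P₂ + ½ρv₂² + ρg h₂, so P₂ = P₁ + ½ρ(v₁² − v₂²) − ρg(h₂ − h₁).
P₂ = 37900 + ½·922·(2.57² − 5.30²) − 922·9.81·(−13.3) = 37900 + (-9890) − (-120000) = 148000 Pa.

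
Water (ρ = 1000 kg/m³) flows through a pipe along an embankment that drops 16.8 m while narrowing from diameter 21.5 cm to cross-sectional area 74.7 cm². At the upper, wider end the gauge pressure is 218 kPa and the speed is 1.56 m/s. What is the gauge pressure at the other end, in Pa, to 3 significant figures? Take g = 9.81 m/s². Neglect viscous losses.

P₂ ≈ 355000 Pa

The volume flow rate is constant, so v₂ = (A₁/A₂)v₁ = (363/74.7)·1.56 = 7.58 m/s.
Applying Bernoulli between the two ends and solving for P₂: P₂ = P₁ + ½ρ(v₁² − v₂²) − ρgΔh.
P₂ = 218000 + ½·1000·(1.56² − 7.58²) − 1000·9.81·(−16.8) = 218000 + (-27500) − (-165000) = 355000 Pa.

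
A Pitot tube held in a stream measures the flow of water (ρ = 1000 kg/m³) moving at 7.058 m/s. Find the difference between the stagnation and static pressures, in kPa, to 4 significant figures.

ΔP ≈ 24.91 kPa

At the stagnation point the flow is brought to rest, so Bernoulli gives P_stag − P_static = ½ρv².
ΔP = ½·1000·7.058² = 24910 Pa.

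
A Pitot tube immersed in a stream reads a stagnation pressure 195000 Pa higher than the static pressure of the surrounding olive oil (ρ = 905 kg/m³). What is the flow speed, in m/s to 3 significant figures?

v ≈ 20.8 m/s

Bernoulli between the free stream and the stagnation point: ½ρv² = P_stag − P_static.
v = √(2ΔP/ρ) = √(2·195000/905) = 20.8 m/s.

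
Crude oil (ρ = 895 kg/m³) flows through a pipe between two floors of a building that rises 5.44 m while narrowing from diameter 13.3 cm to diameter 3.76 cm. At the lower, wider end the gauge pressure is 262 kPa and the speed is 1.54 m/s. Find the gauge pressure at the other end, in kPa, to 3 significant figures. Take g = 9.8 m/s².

By continuity, v₂ = v₁·A₁/A₂ = 1.54·(139/11.1) = 19.3 m/s.
Energy conservation along the streamline gives P₂ = P₁ − ½ρ(v₂² − v₁²) − ρg(h₂ − h₁).
P₂ = 262000 + ½·895·(1.54² − 19.3²) − 895·9.8·(+5.44) = 262000 + (-165000) − (47700) = 49200 Pa.

P₂ ≈ 49.2 kPa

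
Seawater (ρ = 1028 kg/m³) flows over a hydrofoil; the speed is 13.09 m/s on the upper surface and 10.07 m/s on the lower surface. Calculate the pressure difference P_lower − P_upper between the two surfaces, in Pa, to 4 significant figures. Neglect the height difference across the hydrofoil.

ΔP = 35950 Pa

Bernoulli (same height): P_lower − P_upper = ½ρ(v_upper² − v_lower²).
ΔP = ½·1028·(13.09² − 10.07²) = 35950 Pa.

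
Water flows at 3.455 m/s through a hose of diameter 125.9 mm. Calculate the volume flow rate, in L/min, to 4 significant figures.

Q = A·v = 0.01245 m² × 3.455 m/s = 0.04301 m³/s.
Converting: 0.04301 m³/s × 60000 = 2581 L/min.

Q ≈ 2581 L/min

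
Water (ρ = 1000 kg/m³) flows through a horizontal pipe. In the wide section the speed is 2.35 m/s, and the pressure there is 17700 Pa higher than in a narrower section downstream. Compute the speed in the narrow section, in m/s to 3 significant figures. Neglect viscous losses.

Along the level pipe P + ½ρv² is conserved, hence v₂² = v₁² + 2(P₁ − P₂)/ρ.
v₂ = √(2.35² + 2·17700/1000) = √(5.52 + 35.4) = 6.40 m/s.

v₂ = 6.40 m/s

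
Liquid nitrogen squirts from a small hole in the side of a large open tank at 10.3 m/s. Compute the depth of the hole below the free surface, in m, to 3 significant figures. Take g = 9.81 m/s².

5.41 m

Inverting v = √(2gh) gives h = v² / 2g.
h = 10.3²/(2·9.81) = 106/19.62 = 5.41 m.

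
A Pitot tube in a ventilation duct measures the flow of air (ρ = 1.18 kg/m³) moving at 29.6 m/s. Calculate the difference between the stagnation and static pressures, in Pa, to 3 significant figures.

At the stagnation point the flow is brought to rest, so Bernoulli gives P_stag − P_static = ½ρv².
ΔP = ½·1.18·29.6² = 517 Pa.

ΔP ≈ 517 Pa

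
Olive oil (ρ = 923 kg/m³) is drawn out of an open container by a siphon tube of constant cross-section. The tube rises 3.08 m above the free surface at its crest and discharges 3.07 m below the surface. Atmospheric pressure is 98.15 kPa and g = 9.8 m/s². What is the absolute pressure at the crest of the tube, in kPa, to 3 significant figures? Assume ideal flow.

42.5 kPa

Bernoulli surface→outlet gives ½v² = g·h_out, so v = √(2·9.8·3.07) = 7.76 m/s.
Continuity keeps v the same throughout the tube; from surface to crest, P_atm + 0 = P_top + ½ρv² + ρg·h_top.
P_top = 98150 − ½·923·7.76² − 923·9.8·3.08 = 42500 Pa.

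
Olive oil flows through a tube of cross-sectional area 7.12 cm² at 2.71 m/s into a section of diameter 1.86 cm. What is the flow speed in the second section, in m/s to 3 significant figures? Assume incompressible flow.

v₂ = 7.10 m/s

By continuity, v₂ = v₁·A₁/A₂ = 2.71·(7.12/2.72) = 7.10 m/s.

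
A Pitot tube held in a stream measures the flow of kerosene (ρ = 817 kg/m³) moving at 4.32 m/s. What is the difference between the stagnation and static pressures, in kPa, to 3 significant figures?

7.62 kPa

Bernoulli between the free stream and the stagnation point: ½ρv² = P_stag − P_static.
ΔP = ½·817·4.32² = 7620 Pa.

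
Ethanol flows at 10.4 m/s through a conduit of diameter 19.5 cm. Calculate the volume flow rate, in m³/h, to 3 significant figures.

Q = A·v = 0.0299 m² × 10.4 m/s = 0.311 m³/s.
Converting: 0.311 m³/s × 3600 = 1120 m³/h.

Q = 1120 m³/h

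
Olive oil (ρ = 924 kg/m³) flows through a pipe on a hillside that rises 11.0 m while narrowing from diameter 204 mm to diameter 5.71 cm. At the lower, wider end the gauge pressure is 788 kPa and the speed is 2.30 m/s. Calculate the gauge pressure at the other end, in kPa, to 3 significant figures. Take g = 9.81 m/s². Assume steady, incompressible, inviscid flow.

Mass conservation (A₁v₁ = A₂v₂) gives v₂ = 2.30 × 327/25.6 = 29.4 m/s.
Energy conservation along the streamline gives P₂ = P₁ − ½ρ(v₂² − v₁²) − ρg(h₂ − h₁).
P₂ = 788000 + ½·924·(2.30² − 29.4²) − 924·9.81·(+11.0) = 788000 + (-396000) − (99700) = 293000 Pa.

P₂ ≈ 293 kPa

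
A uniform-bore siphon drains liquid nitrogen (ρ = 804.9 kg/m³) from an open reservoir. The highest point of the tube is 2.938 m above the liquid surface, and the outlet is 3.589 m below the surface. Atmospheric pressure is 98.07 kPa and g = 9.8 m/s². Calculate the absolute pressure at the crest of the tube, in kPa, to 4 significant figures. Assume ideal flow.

From the surface to the outlet (both open to atmosphere, surface at rest): v = √(2g·h_out) = √(2·9.8·3.589) = 8.387 m/s.
The bore is uniform, so the speed at the crest is the same v. Bernoulli surface→crest: P_atm = P_top + ½ρv² + ρg·h_top.
P_top = 98070 − ½·804.9·8.387² − 804.9·9.8·2.938 = 46580 Pa.

P_top ≈ 46.58 kPa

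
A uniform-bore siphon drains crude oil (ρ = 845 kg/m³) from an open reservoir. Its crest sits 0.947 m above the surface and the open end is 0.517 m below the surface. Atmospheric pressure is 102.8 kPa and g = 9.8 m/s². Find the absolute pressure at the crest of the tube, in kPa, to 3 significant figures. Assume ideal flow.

From the surface to the outlet (both open to atmosphere, surface at rest): v = √(2g·h_out) = √(2·9.8·0.517) = 3.18 m/s.
The bore is uniform, so the speed at the crest is the same v. Bernoulli surface→crest: P_atm = P_top + ½ρv² + ρg·h_top.
P_top = 102800 − ½·845·3.18² − 845·9.8·0.947 = 90700 Pa.

P_top = 90.7 kPa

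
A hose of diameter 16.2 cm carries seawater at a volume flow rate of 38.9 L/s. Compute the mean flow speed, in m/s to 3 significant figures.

Q = 38.9 L/s = 0.0389 m³/s.
v = Q/A = 0.0389 / 0.0206 = 1.89 m/s.

v = 1.89 m/s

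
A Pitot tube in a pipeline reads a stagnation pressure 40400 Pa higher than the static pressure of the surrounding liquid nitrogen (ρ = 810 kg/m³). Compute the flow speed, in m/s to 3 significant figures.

v = 9.99 m/s

Bernoulli between the free stream and the stagnation point: ½ρv² = P_stag − P_static.
v = √(2ΔP/ρ) = √(2·40400/810) = 9.99 m/s.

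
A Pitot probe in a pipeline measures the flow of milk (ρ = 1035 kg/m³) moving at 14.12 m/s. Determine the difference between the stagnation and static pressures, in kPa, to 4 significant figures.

ΔP = 103.2 kPa

At the stagnation point the flow is brought to rest, so Bernoulli gives P_stag − P_static = ½ρv².
ΔP = ½·1035·14.12² = 103200 Pa.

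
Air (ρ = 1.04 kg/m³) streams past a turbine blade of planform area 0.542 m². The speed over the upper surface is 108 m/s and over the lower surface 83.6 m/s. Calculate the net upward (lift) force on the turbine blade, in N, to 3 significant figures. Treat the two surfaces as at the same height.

1320 N

With equal heights on the two surfaces, Bernoulli gives P_lower − P_upper = ½ρ(v_upper² − v_lower²).
ΔP = ½·1.04·(108² − 83.6²) = 2430 Pa.
Lift = ΔP · A = 2430 × 0.542 = 1320 N.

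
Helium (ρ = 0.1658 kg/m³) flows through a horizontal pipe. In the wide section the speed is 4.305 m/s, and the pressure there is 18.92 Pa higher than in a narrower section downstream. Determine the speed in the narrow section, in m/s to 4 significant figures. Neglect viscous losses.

v₂ = 15.71 m/s

With h₁ = h₂, rearranging Bernoulli gives v₂ = √(v₁² + 2ΔP/ρ).
v₂ = √(4.305² + 2·18.92/0.1658) = √(18.53 + 228.2) = 15.71 m/s.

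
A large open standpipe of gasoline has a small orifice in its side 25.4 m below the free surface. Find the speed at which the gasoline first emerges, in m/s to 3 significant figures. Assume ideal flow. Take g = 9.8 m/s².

With the surface at rest and both surface and jet at atmospheric pressure, Bernoulli gives ρg h = ½ρv², so v = √(2gh) = √(2·9.8·25.4) = 22.3 m/s.

v ≈ 22.3 m/s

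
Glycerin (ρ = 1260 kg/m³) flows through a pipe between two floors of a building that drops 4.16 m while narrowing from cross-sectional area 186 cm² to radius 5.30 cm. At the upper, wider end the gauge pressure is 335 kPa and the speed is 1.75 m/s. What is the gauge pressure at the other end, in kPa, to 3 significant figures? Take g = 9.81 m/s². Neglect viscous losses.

Mass conservation (A₁v₁ = A₂v₂) gives v₂ = 1.75 × 186/88.2 = 3.69 m/s.
Bernoulli: P₁ + ½ρv₁² + ρg h₁ = P₂ + ½ρv₂² + ρg h₂, so P₂ = P₁ + ½ρ(v₁² − v₂²) − ρg(h₂ − h₁).
P₂ = 335000 + ½·1260·(1.75² − 3.69²) − 1260·9.81·(−4.16) = 335000 + (-6640) − (-51400) = 380000 Pa.

P₂ = 380 kPa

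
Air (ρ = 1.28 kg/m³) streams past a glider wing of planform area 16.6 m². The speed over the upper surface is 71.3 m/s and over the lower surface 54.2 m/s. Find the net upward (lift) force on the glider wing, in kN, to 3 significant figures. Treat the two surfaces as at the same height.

With equal heights on the two surfaces, Bernoulli gives P_lower − P_upper = ½ρ(v_upper² − v_lower²).
ΔP = ½·1.28·(71.3² − 54.2²) = 1370 Pa.
Lift = ΔP · A = 1370 × 16.6 = 22800 N.

F ≈ 22.8 kN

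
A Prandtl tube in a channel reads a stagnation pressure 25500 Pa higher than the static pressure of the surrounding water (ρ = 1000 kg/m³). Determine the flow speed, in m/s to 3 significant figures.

Bernoulli between the free stream and the stagnation point: ½ρv² = P_stag − P_static.
v = √(2ΔP/ρ) = √(2·25500/1000) = 7.14 m/s.

v ≈ 7.14 m/s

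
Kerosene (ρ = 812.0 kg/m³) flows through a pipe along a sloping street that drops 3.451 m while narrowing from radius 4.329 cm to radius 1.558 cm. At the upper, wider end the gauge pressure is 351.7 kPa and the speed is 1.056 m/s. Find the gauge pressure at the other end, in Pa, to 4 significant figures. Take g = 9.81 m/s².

Mass conservation (A₁v₁ = A₂v₂) gives v₂ = 1.056 × 58.87/7.626 = 8.153 m/s.
Bernoulli: P₁ + ½ρv₁² + ρg h₁ = P₂ + ½ρv₂² + ρg h₂, so P₂ = P₁ + ½ρ(v₁² − v₂²) − ρg(h₂ − h₁).
P₂ = 351700 + ½·812.0·(1.056² − 8.153²) − 812.0·9.81·(−3.451) = 351700 + (-26530) − (-27490) = 352700 Pa.

P₂ = 352700 Pa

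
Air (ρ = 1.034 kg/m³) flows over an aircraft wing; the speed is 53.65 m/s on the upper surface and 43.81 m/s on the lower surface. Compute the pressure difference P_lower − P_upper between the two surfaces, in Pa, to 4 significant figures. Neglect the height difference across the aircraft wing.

Bernoulli (same height): P_lower − P_upper = ½ρ(v_upper² − v_lower²).
ΔP = ½·1.034·(53.65² − 43.81²) = 495.8 Pa.

495.8 Pa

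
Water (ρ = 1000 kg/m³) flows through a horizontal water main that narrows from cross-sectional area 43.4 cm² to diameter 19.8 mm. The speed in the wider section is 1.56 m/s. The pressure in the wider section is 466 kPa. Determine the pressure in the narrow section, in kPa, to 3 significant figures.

The volume flow rate is constant, so v₂ = (A₁/A₂)v₁ = (43.4/3.08)·1.56 = 22.0 m/s.
With no height change, Bernoulli's equation is P₁ + ½ρv₁² = P₂ + ½ρv₂².
P₂ = P₁ − ½ρ(v₂² − v₁²) = 466000 − ½·1000·(22.0² − 1.56²) = 466000 − 241000 = 225000 Pa.

225 kPa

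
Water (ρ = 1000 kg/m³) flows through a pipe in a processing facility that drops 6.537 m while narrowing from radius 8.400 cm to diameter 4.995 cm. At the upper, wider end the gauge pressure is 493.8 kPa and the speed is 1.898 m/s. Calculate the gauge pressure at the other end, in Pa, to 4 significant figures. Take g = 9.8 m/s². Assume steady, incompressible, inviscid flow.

By continuity, v₂ = v₁·A₁/A₂ = 1.898·(221.7/19.60) = 21.47 m/s.
Applying Bernoulli between the two ends and solving for P₂: P₂ = P₁ + ½ρ(v₁² − v₂²) − ρgΔh.
P₂ = 493800 + ½·1000·(1.898² − 21.47²) − 1000·9.8·(−6.537) = 493800 + (-228700) − (-64060) = 329200 Pa.

P₂ ≈ 329200 Pa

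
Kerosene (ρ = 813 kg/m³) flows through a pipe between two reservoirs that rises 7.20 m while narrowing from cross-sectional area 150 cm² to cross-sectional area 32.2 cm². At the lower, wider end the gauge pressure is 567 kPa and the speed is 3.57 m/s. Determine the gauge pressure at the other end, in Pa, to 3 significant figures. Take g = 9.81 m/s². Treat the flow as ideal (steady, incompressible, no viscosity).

Continuity gives A₁v₁ = A₂v₂, so v₂ = (150 cm²)/(32.2 cm²) × 3.57 m/s = 16.6 m/s.
Bernoulli: P₁ + ½ρv₁² + ρg h₁ = P₂ + ½ρv₂² + ρg h₂, so P₂ = P₁ + ½ρ(v₁² − v₂²) − ρg(h₂ − h₁).
P₂ = 567000 + ½·813·(3.57² − 16.6²) − 813·9.81·(+7.20) = 567000 + (-107000) − (57400) = 402000 Pa.

P₂ ≈ 402000 Pa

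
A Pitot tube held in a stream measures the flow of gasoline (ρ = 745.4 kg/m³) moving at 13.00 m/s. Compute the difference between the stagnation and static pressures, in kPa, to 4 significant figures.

Bernoulli between the free stream and the stagnation point: ½ρv² = P_stag − P_static.
ΔP = ½·745.4·13.00² = 62990 Pa.

ΔP = 62.99 kPa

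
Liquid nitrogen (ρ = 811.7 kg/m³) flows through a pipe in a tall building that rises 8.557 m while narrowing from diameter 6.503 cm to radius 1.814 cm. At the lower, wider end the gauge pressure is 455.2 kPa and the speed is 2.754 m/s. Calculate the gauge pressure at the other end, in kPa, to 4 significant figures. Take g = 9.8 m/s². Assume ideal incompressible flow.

Mass conservation (A₁v₁ = A₂v₂) gives v₂ = 2.754 × 33.21/10.34 = 8.848 m/s.
Energy conservation along the streamline gives P₂ = P₁ − ½ρ(v₂² − v₁²) − ρg(h₂ − h₁).
P₂ = 455200 + ½·811.7·(2.754² − 8.848²) − 811.7·9.8·(+8.557) = 455200 + (-28700) − (68070) = 358400 Pa.

358.4 kPa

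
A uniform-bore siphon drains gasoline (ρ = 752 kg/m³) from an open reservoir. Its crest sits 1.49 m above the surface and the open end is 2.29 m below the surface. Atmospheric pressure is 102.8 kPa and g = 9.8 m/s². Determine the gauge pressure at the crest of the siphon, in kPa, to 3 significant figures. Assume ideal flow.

P_gauge ≈ -27.9 kPa

From the surface to the outlet (both open to atmosphere, surface at rest): v = √(2g·h_out) = √(2·9.8·2.29) = 6.70 m/s.
With constant cross-section the crest speed equals v; applying Bernoulli from the surface up to the crest, P_top = P_atm − ½ρv² − ρg·h_top.
P_top = 102800 − ½·752·6.70² − 752·9.8·1.49 = 74900 Pa. So P_gauge = P_top − P_atm = -27900 Pa.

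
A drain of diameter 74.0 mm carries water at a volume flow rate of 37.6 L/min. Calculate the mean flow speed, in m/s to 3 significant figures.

v ≈ 0.146 m/s

Q = 37.6 L/min = 0.000627 m³/s.
v = Q/A = 0.000627 / 0.00430 = 0.146 m/s.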